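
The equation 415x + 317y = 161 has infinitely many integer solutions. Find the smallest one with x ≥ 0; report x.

gcd(415, 317):
  415 = 1×317 + 98
  317 = 3×98 + 23
  98 = 4×23 + 6
  23 = 3×6 + 5
  6 = 1×5 + 1
  5 = 5×1
so gcd(415, 317) = 1.
1 divides 161, so solutions exist.
Back-substitute for Bézout coefficients:
  1 = 6 - 1×5
  ... = 415×(55) + 317×(-72)
Scale by 161/1 = 161: (x₀, y₀) = (8855, -11592).
General solution: x = 8855 + 317t, y = -11592 - 415t for integer t.
x ≥ 0: smallest is 8855 mod 317 = 296 (at t = -27), with y = -387.

296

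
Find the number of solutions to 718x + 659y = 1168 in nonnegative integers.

gcd(718, 659):
  718 = 1×659 + 59
  659 = 11×59 + 10
  59 = 5×10 + 9
  10 = 1×9 + 1
  9 = 9×1
so gcd(718, 659) = 1.
Back-substitute for Bézout coefficients:
  1 = 10 - 1×9
  ... = 718×(-67) + 659×(73)
Scale by 1168: one solution is (-78256, 85264). Reduce x mod 659: (165, -178).
General: x = 165 + 659t, y = -178 - 718t.
x ≥ 0 ⇒ t ≥ 0; y ≥ 0 ⇒ t ≤ -1. So t ∈ [0, -1]: 0 solutions.

0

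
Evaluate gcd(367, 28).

1

gcd(367, 28):
  367 = 13*28 + 3
  28 = 9*3 + 1
  3 = 3*1
so gcd(367, 28) = 1.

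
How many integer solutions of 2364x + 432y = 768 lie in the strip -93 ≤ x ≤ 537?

gcd(2364, 432) = 12.
By Bézout, 2364·(17) + 432·(-93) = 12.
Particular solution: (8, -42).
General solution: x = 8 + 36t, y = -42 - 197t for integer t.
-93 ≤ 8 + 36t ≤ 537 gives t ∈ [-2, 14], which is 17 values.

17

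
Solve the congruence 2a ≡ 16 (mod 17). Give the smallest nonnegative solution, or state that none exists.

8

gcd(17, 2) = 1  (17 = 8*2 + 1, 2 = 2*1).
1 divides 16, so solutions exist.
Back-substituting, 2*(-8) + 17*(1) = 1.
So 2*(-8) ≡ 1 (mod 17); multiply by 16: a ≡ -128 (mod 17).
Smallest nonnegative: a = -128 mod 17 = 8.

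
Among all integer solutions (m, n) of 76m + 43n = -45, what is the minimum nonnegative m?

gcd(76, 43):
  76 = 1×43 + 33
  43 = 1×33 + 10
  33 = 3×10 + 3
  10 = 3×3 + 1
  3 = 3×1
so gcd(76, 43) = 1.
1 divides -45, so solutions exist.
Back-substitute for Bézout coefficients:
  1 = 10 - 3×3
  ... = 76×(-13) + 43×(23)
Scale by -45/1 = -45: (m₀, n₀) = (585, -1035).
General solution: m = 585 + 43t, n = -1035 - 76t for integer t.
m ≥ 0: smallest is 585 mod 43 = 26 (at t = -13), with n = -47.

26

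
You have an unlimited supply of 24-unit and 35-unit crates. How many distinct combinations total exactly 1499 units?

Need nonnegative integers with 24j + 35k = 1499.
gcd(24, 35) = 1, and 24·(-16) + 35·(11) = 1.
So (j₀, k₀) = (-23984, 16489); general j = -23984 + 35t, k = 16489 - 24t.
j ≥ 0 ⇒ t ≥ 686; k ≥ 0 ⇒ t ≤ 687. That's 2 values of t.

2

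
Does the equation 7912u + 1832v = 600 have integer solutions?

yes

gcd(7912, 1832) = 8.
8 divides 600, so integer solutions exist.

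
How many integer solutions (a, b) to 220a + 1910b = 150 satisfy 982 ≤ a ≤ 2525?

8

gcd(1910, 220):
  1910 = 8*220 + 150
  220 = 1*150 + 70
  150 = 2*70 + 10
  70 = 7*10
so gcd(1910, 220) = 10.
Back-substitute for Bézout coefficients:
  10 = 150 - 2*70
  ... = 220*(-26) + 1910*(3)
Scale by 15: particular solution (-390, 45); reduce a mod 191: (183, -21).
General solution: a = 183 + 191t, b = -21 - 22t for integer t.
982 ≤ 183 + 191t ≤ 2525 gives t ∈ [5, 12], which is 8 values.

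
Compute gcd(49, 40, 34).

gcd(49, 40):
  49 = 1·40 + 9
  40 = 4·9 + 4
  9 = 2·4 + 1
  4 = 4·1
so gcd(49, 40) = 1.
gcd(1, 34) = 1.

1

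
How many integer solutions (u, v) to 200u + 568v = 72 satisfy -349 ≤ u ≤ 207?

8

gcd(568, 200):
  568 = 2×200 + 168
  200 = 1×168 + 32
  168 = 5×32 + 8
  32 = 4×8
so gcd(568, 200) = 8.
Back-substitute for Bézout coefficients:
  8 = 168 - 5×32
  ... = 200×(-17) + 568×(6)
Scale by 9: particular solution (-153, 54); reduce u mod 71: (60, -21).
General solution: u = 60 + 71t, v = -21 - 25t for integer t.
-349 ≤ 60 + 71t ≤ 207 gives t ∈ [-5, 2], which is 8 values.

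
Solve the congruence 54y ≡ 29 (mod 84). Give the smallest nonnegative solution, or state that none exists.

no solution

gcd(84, 54) = 6.
6 does not divide 29, so the congruence has no solution.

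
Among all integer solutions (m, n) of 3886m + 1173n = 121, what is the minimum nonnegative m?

gcd(3886, 1173):
  3886 = 3*1173 + 367
  1173 = 3*367 + 72
  367 = 5*72 + 7
  72 = 10*7 + 2
  7 = 3*2 + 1
  2 = 2*1
so gcd(3886, 1173) = 1.
1 divides 121, so solutions exist.
Back-substitute for Bézout coefficients:
  1 = 7 - 3*2
  ... = 3886*(505) + 1173*(-1673)
Scale by 121/1 = 121: (m₀, n₀) = (61105, -202433).
General solution: m = 61105 + 1173t, n = -202433 - 3886t for integer t.
m ≥ 0: smallest is 61105 mod 1173 = 109 (at t = -52), with n = -361.

109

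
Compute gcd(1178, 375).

gcd(1178, 375):
  1178 = 3*375 + 53
  375 = 7*53 + 4
  53 = 13*4 + 1
  4 = 4*1
so gcd(1178, 375) = 1.

1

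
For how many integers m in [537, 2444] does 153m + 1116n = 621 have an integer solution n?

16

gcd(1116, 153):
  1116 = 7*153 + 45
  153 = 3*45 + 18
  45 = 2*18 + 9
  18 = 2*9
so gcd(1116, 153) = 9.
Back-substitute for Bézout coefficients:
  9 = 45 - 2*18
  ... = 153*(-51) + 1116*(7)
Scale by 69: particular solution (-3519, 483); reduce m mod 124: (77, -10).
General solution: m = 77 + 124t, n = -10 - 17t for integer t.
537 ≤ 77 + 124t ≤ 2444 gives t ∈ [4, 19], which is 16 values.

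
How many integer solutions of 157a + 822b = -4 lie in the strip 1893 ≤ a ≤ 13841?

15

gcd(822, 157):
  822 = 5*157 + 37
  157 = 4*37 + 9
  37 = 4*9 + 1
  9 = 9*1
so gcd(822, 157) = 1.
Back-substitute for Bézout coefficients:
  1 = 37 - 4*9
  ... = 157*(-89) + 822*(17)
Scale by -4: particular solution (356, -68); reduce a mod 822: (356, -68).
General solution: a = 356 + 822t, b = -68 - 157t for integer t.
1893 ≤ 356 + 822t ≤ 13841 gives t ∈ [2, 16], which is 15 values.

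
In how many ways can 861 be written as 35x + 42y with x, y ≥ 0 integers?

4

gcd(42, 35) = 7.
By Bézout, 35*(-1) + 42*(1) = 7.
One solution: (3, 18).
General: x = 3 + 6t, y = 18 - 5t.
x ≥ 0 ⇒ t ≥ 0; y ≥ 0 ⇒ t ≤ 3. So t ∈ [0, 3]: 4 solutions.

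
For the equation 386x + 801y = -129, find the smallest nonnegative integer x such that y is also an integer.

gcd(801, 386):
  801 = 2*386 + 29
  386 = 13*29 + 9
  29 = 3*9 + 2
  9 = 4*2 + 1
  2 = 2*1
so gcd(801, 386) = 1.
1 divides -129, so solutions exist.
Back-substitute for Bézout coefficients:
  1 = 9 - 4*2
  ... = 386*(359) + 801*(-173)
Scale by -129/1 = -129: (x₀, y₀) = (-46311, 22317).
General solution: x = -46311 + 801t, y = 22317 - 386t for integer t.
x ≥ 0: smallest is -46311 mod 801 = 147 (at t = 58), with y = -71.

147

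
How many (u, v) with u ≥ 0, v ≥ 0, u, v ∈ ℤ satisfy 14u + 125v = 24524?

gcd(125, 14) = 1  (125 = 8*14 + 13, 14 = 1*13 + 1, 13 = 13*1).
Back-substituting, 14*(9) + 125*(-1) = 1.
Scale by 24524: one solution is (220716, -24524). Reduce u mod 125: (91, 186).
General: u = 91 + 125t, v = 186 - 14t.
u ≥ 0 ⇒ t ≥ 0; v ≥ 0 ⇒ t ≤ 13. So t ∈ [0, 13]: 14 solutions.

14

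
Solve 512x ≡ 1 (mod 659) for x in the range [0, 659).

130

gcd(659, 512):
  659 = 1×512 + 147
  512 = 3×147 + 71
  147 = 2×71 + 5
  71 = 14×5 + 1
  5 = 5×1
so gcd(659, 512) = 1.
Back-substitute for Bézout coefficients:
  1 = 71 - 14×5
  ... = 512×(130) + 659×(-101)
So 512×130 ≡ 1 (mod 659), and 130 mod 659 = 130.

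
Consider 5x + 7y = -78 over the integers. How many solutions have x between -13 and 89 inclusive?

15

gcd(7, 5) = 1  (7 = 1*5 + 2, 5 = 2*2 + 1, 2 = 2*1).
Back-substituting, 5*(3) + 7*(-2) = 1.
Scale by -78: particular solution (-234, 156); reduce x mod 7: (4, -14).
General solution: x = 4 + 7t, y = -14 - 5t for integer t.
-13 ≤ 4 + 7t ≤ 89 gives t ∈ [-2, 12], which is 15 values.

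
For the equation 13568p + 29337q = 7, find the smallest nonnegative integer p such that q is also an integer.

gcd(29337, 13568) = 1  (29337 = 2×13568 + 2201, 13568 = 6×2201 + 362, 2201 = 6×362 + 29, 362 = 12×29 + 14, 29 = 2×14 + 1, 14 = 14×1).
1 divides 7, so solutions exist.
Back-substituting, 13568×(-2026) + 29337×(937) = 1.
Scale by 7/1 = 7: (p₀, q₀) = (-14182, 6559).
General solution: p = -14182 + 29337t, q = 6559 - 13568t for integer t.
p ≥ 0: smallest is -14182 mod 29337 = 15155 (at t = 1), with q = -7009.

15155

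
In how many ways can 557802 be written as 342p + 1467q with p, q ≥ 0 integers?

11

gcd(1467, 342) = 9.
By Bézout, 342*(-30) + 1467*(7) = 9.
One solution: (1, 380).
General: p = 1 + 163t, q = 380 - 38t.
p ≥ 0 ⇒ t ≥ 0; q ≥ 0 ⇒ t ≤ 10. So t ∈ [0, 10]: 11 solutions.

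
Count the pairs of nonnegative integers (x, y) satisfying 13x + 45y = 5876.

gcd(45, 13):
  45 = 3×13 + 6
  13 = 2×6 + 1
  6 = 6×1
so gcd(45, 13) = 1.
Back-substitute for Bézout coefficients:
  1 = 13 - 2×6
  ... = 13×(7) + 45×(-2)
Scale by 5876: one solution is (41132, -11752). Reduce x mod 45: (2, 130).
General: x = 2 + 45t, y = 130 - 13t.
x ≥ 0 ⇒ t ≥ 0; y ≥ 0 ⇒ t ≤ 10. So t ∈ [0, 10]: 11 solutions.

11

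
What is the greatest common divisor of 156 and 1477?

gcd(1477, 156):
  1477 = 9*156 + 73
  156 = 2*73 + 10
  73 = 7*10 + 3
  10 = 3*3 + 1
  3 = 3*1
so gcd(1477, 156) = 1.

1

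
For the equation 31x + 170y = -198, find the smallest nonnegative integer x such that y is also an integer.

32

gcd(170, 31) = 1  (170 = 5*31 + 15, 31 = 2*15 + 1, 15 = 15*1).
1 divides -198, so solutions exist.
Back-substituting, 31*(11) + 170*(-2) = 1.
Scale by -198/1 = -198: (x₀, y₀) = (-2178, 396).
General solution: x = -2178 + 170t, y = 396 - 31t for integer t.
x ≥ 0: smallest is -2178 mod 170 = 32 (at t = 13), with y = -7.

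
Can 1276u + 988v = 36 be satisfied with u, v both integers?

yes

gcd(1276, 988) = 4.
4 divides 36, so integer solutions exist.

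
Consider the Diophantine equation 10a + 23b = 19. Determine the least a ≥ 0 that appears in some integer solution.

18

gcd(23, 10) = 1.
1 divides 19, so solutions exist.
By Bézout, 10*(7) + 23*(-3) = 1.
Scale by 19/1 = 19: (a₀, b₀) = (133, -57).
General solution: a = 133 + 23t, b = -57 - 10t for integer t.
a ≥ 0: smallest is 133 mod 23 = 18 (at t = -5), with b = -7.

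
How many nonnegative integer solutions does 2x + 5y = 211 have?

gcd(5, 2) = 1.
By Bézout, 2*(-2) + 5*(1) = 1.
One solution: (3, 41).
General: x = 3 + 5t, y = 41 - 2t.
x ≥ 0 ⇒ t ≥ 0; y ≥ 0 ⇒ t ≤ 20. So t ∈ [0, 20]: 21 solutions.

21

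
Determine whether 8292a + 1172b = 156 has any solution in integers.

yes

gcd(8292, 1172) = 4  (8292 = 7*1172 + 88, 1172 = 13*88 + 28, 88 = 3*28 + 4, 28 = 7*4).
4 divides 156, so integer solutions exist.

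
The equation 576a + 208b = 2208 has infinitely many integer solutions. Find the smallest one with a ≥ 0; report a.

gcd(576, 208) = 16.
16 divides 2208, so solutions exist.
By Bézout, 576×(4) + 208×(-11) = 16.
Scale by 2208/16 = 138: (a₀, b₀) = (552, -1518).
General solution: a = 552 + 13t, b = -1518 - 36t for integer t.
a ≥ 0: smallest is 552 mod 13 = 6 (at t = -42), with b = -6.

6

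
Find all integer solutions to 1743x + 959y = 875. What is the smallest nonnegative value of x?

132

gcd(1743, 959):
  1743 = 1×959 + 784
  959 = 1×784 + 175
  784 = 4×175 + 84
  175 = 2×84 + 7
  84 = 12×7
so gcd(1743, 959) = 7.
7 divides 875, so solutions exist.
Back-substitute for Bézout coefficients:
  7 = 175 - 2×84
  ... = 1743×(-11) + 959×(20)
Scale by 875/7 = 125: (x₀, y₀) = (-1375, 2500).
General solution: x = -1375 + 137t, y = 2500 - 249t for integer t.
x ≥ 0: smallest is -1375 mod 137 = 132 (at t = 11), with y = -239.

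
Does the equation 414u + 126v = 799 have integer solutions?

no

gcd(414, 126) = 18.
18 does not divide 799 (remainder 7), so no integer solutions.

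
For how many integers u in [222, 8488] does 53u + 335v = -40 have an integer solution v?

25

gcd(335, 53) = 1.
By Bézout, 53·(-158) + 335·(25) = 1.
Particular solution: (290, -46).
General solution: u = 290 + 335t, v = -46 - 53t for integer t.
222 ≤ 290 + 335t ≤ 8488 gives t ∈ [0, 24], which is 25 values.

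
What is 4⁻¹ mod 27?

7

gcd(27, 4) = 1.
By Bézout, 4×(7) + 27×(-1) = 1.
So 4×7 ≡ 1 (mod 27), and 7 mod 27 = 7.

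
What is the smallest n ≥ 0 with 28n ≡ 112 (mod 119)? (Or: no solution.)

4

gcd(119, 28):
  119 = 4×28 + 7
  28 = 4×7
so gcd(119, 28) = 7.
7 divides 112, so solutions exist.
Back-substitute for Bézout coefficients:
  7 = 119 - 4×28
  ... = 28×(-4) + 119×(1)
So 28×(-4) ≡ 7 (mod 119); multiply by 16: n ≡ -64 (mod 17).
Smallest nonnegative: n = -64 mod 17 = 4.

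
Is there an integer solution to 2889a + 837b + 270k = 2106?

gcd(2889, 837) = 27  (2889 = 3·837 + 378, 837 = 2·378 + 81, 378 = 4·81 + 54, 81 = 1·54 + 27, 54 = 2·27).
gcd(27, 270) = 27.
27 divides 2106, so integer solutions exist.

yes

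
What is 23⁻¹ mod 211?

156

gcd(211, 23):
  211 = 9*23 + 4
  23 = 5*4 + 3
  4 = 1*3 + 1
  3 = 3*1
so gcd(211, 23) = 1.
Back-substitute for Bézout coefficients:
  1 = 4 - 1*3
  ... = 23*(-55) + 211*(6)
So 23*-55 ≡ 1 (mod 211), and -55 mod 211 = 156.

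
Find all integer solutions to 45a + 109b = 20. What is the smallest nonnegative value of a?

61

gcd(109, 45) = 1.
1 divides 20, so solutions exist.
By Bézout, 45×(-46) + 109×(19) = 1.
Scale by 20/1 = 20: (a₀, b₀) = (-920, 380).
General solution: a = -920 + 109t, b = 380 - 45t for integer t.
a ≥ 0: smallest is -920 mod 109 = 61 (at t = 9), with b = -25.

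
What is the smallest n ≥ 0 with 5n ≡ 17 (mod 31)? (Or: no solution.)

gcd(31, 5):
  31 = 6·5 + 1
  5 = 5·1
so gcd(31, 5) = 1.
1 divides 17, so solutions exist.
Back-substitute for Bézout coefficients:
  1 = 31 - 6·5
  ... = 5·(-6) + 31·(1)
So 5·(-6) ≡ 1 (mod 31); multiply by 17: n ≡ -102 (mod 31).
Smallest nonnegative: n = -102 mod 31 = 22.

22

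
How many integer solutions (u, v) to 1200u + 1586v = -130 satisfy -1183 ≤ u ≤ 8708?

gcd(1586, 1200) = 2  (1586 = 1·1200 + 386, 1200 = 3·386 + 42, 386 = 9·42 + 8, 42 = 5·8 + 2, 8 = 4·2).
Back-substituting, 1200·(189) + 1586·(-143) = 2.
Scale by -65: particular solution (-12285, 9295); reduce u mod 793: (403, -305).
General solution: u = 403 + 793t, v = -305 - 600t for integer t.
-1183 ≤ 403 + 793t ≤ 8708 gives t ∈ [-2, 10], which is 13 values.

13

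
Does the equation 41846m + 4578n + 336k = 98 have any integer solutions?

yes

gcd(41846, 4578):
  41846 = 9*4578 + 644
  4578 = 7*644 + 70
  644 = 9*70 + 14
  70 = 5*14
so gcd(41846, 4578) = 14.
gcd(14, 336) = 14.
14 divides 98, so integer solutions exist.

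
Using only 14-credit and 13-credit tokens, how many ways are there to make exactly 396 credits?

Need nonnegative integers with 14j + 13k = 396.
gcd(14, 13) = 1, and 14·(1) + 13·(-1) = 1.
So (j₀, k₀) = (396, -396); general j = 396 + 13t, k = -396 - 14t.
j ≥ 0 ⇒ t ≥ -30; k ≥ 0 ⇒ t ≤ -29. That's 2 values of t.

2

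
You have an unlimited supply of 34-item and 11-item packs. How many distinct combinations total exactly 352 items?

Need nonnegative integers with 34j + 11k = 352.
gcd(34, 11) = 1, and 34·(1) + 11·(-3) = 1.
So (j₀, k₀) = (352, -1056); general j = 352 + 11t, k = -1056 - 34t.
j ≥ 0 ⇒ t ≥ -32; k ≥ 0 ⇒ t ≤ -32. That's 1 value of t.

1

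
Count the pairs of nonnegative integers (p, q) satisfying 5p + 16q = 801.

gcd(16, 5) = 1.
By Bézout, 5·(-3) + 16·(1) = 1.
One solution: (13, 46).
General: p = 13 + 16t, q = 46 - 5t.
p ≥ 0 ⇒ t ≥ 0; q ≥ 0 ⇒ t ≤ 9. So t ∈ [0, 9]: 10 solutions.

10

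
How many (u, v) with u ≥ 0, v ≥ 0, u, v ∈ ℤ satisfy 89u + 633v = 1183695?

21

gcd(633, 89) = 1.
By Bézout, 89×(-64) + 633×(9) = 1.
One solution: (327, 1824).
General: u = 327 + 633t, v = 1824 - 89t.
u ≥ 0 ⇒ t ≥ 0; v ≥ 0 ⇒ t ≤ 20. So t ∈ [0, 20]: 21 solutions.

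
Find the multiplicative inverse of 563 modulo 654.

gcd(654, 563):
  654 = 1*563 + 91
  563 = 6*91 + 17
  91 = 5*17 + 6
  17 = 2*6 + 5
  6 = 1*5 + 1
  5 = 5*1
so gcd(654, 563) = 1.
Back-substitute for Bézout coefficients:
  1 = 6 - 1*5
  ... = 563*(-115) + 654*(99)
So 563*-115 ≡ 1 (mod 654), and -115 mod 654 = 539.

539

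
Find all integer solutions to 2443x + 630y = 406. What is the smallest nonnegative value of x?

52

gcd(2443, 630) = 7  (2443 = 3*630 + 553, 630 = 1*553 + 77, 553 = 7*77 + 14, 77 = 5*14 + 7, 14 = 2*7).
7 divides 406, so solutions exist.
Back-substituting, 2443*(-41) + 630*(159) = 7.
Scale by 406/7 = 58: (x₀, y₀) = (-2378, 9222).
General solution: x = -2378 + 90t, y = 9222 - 349t for integer t.
x ≥ 0: smallest is -2378 mod 90 = 52 (at t = 27), with y = -201.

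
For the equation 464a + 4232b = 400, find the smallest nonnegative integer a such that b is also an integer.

gcd(4232, 464):
  4232 = 9·464 + 56
  464 = 8·56 + 16
  56 = 3·16 + 8
  16 = 2·8
so gcd(4232, 464) = 8.
8 divides 400, so solutions exist.
Back-substitute for Bézout coefficients:
  8 = 56 - 3·16
  ... = 464·(-228) + 4232·(25)
Scale by 400/8 = 50: (a₀, b₀) = (-11400, 1250).
General solution: a = -11400 + 529t, b = 1250 - 58t for integer t.
a ≥ 0: smallest is -11400 mod 529 = 238 (at t = 22), with b = -26.

238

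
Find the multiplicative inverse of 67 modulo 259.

58

gcd(259, 67) = 1.
By Bézout, 67·(58) + 259·(-15) = 1.
So 67·58 ≡ 1 (mod 259), and 58 mod 259 = 58.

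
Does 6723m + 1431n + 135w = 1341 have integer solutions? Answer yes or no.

gcd(6723, 1431) = 27.
gcd(27, 135) = 27.
27 does not divide 1341 (remainder 18), so no integer solutions.

no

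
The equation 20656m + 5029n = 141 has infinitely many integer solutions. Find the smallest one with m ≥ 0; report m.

1034

gcd(20656, 5029) = 1  (20656 = 4·5029 + 540, 5029 = 9·540 + 169, 540 = 3·169 + 33, 169 = 5·33 + 4, 33 = 8·4 + 1, 4 = 4·1).
1 divides 141, so solutions exist.
Back-substituting, 20656·(1220) + 5029·(-5011) = 1.
Scale by 141/1 = 141: (m₀, n₀) = (172020, -706551).
General solution: m = 172020 + 5029t, n = -706551 - 20656t for integer t.
m ≥ 0: smallest is 172020 mod 5029 = 1034 (at t = -34), with n = -4247.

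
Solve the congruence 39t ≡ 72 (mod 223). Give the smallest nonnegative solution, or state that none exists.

19

gcd(223, 39):
  223 = 5×39 + 28
  39 = 1×28 + 11
  28 = 2×11 + 6
  11 = 1×6 + 5
  6 = 1×5 + 1
  5 = 5×1
so gcd(223, 39) = 1.
1 divides 72, so solutions exist.
Back-substitute for Bézout coefficients:
  1 = 6 - 1×5
  ... = 39×(-40) + 223×(7)
So 39×(-40) ≡ 1 (mod 223); multiply by 72: t ≡ -2880 (mod 223).
Smallest nonnegative: t = -2880 mod 223 = 19.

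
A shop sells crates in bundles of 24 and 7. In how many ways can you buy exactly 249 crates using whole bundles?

Need nonnegative integers with 24j + 7k = 249.
gcd(24, 7) = 1, and 24·(-2) + 7·(7) = 1.
So (j₀, k₀) = (-498, 1743); general j = -498 + 7t, k = 1743 - 24t.
j ≥ 0 ⇒ t ≥ 72; k ≥ 0 ⇒ t ≤ 72. That's 1 value of t.

1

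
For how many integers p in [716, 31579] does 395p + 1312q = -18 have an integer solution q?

gcd(1312, 395):
  1312 = 3*395 + 127
  395 = 3*127 + 14
  127 = 9*14 + 1
  14 = 14*1
so gcd(1312, 395) = 1.
Back-substitute for Bézout coefficients:
  1 = 127 - 9*14
  ... = 395*(-93) + 1312*(28)
Scale by -18: particular solution (1674, -504); reduce p mod 1312: (362, -109).
General solution: p = 362 + 1312t, q = -109 - 395t for integer t.
716 ≤ 362 + 1312t ≤ 31579 gives t ∈ [1, 23], which is 23 values.

23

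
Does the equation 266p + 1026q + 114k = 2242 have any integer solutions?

gcd(1026, 266):
  1026 = 3·266 + 228
  266 = 1·228 + 38
  228 = 6·38
so gcd(1026, 266) = 38.
gcd(38, 114) = 38.
38 divides 2242, so integer solutions exist.

yes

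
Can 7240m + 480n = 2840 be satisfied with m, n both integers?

gcd(7240, 480) = 40  (7240 = 15×480 + 40, 480 = 12×40).
40 divides 2840, so integer solutions exist.

yes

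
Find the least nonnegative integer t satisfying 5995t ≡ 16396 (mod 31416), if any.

gcd(31416, 5995) = 11.
11 does not divide 16396, so the congruence has no solution.

no solution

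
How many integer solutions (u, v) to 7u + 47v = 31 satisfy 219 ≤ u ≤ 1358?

gcd(47, 7):
  47 = 6*7 + 5
  7 = 1*5 + 2
  5 = 2*2 + 1
  2 = 2*1
so gcd(47, 7) = 1.
Back-substitute for Bézout coefficients:
  1 = 5 - 2*2
  ... = 7*(-20) + 47*(3)
Scale by 31: particular solution (-620, 93); reduce u mod 47: (38, -5).
General solution: u = 38 + 47t, v = -5 - 7t for integer t.
219 ≤ 38 + 47t ≤ 1358 gives t ∈ [4, 28], which is 25 values.

25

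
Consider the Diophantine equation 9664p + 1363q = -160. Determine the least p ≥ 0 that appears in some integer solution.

gcd(9664, 1363) = 1  (9664 = 7·1363 + 123, 1363 = 11·123 + 10, 123 = 12·10 + 3, 10 = 3·3 + 1, 3 = 3·1).
1 divides -160, so solutions exist.
Back-substituting, 9664·(-410) + 1363·(2907) = 1.
Scale by -160/1 = -160: (p₀, q₀) = (65600, -465120).
General solution: p = 65600 + 1363t, q = -465120 - 9664t for integer t.
p ≥ 0: smallest is 65600 mod 1363 = 176 (at t = -48), with q = -1248.

176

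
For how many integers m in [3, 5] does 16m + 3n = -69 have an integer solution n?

gcd(16, 3) = 1.
By Bézout, 16*(1) + 3*(-5) = 1.
Particular solution: (0, -23).
General solution: m = 0 + 3t, n = -23 - 16t for integer t.
3 ≤ 0 + 3t ≤ 5 gives t ∈ [1, 1], which is 1 value.

1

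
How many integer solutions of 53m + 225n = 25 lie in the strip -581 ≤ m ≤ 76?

3

gcd(225, 53) = 1  (225 = 4*53 + 13, 53 = 4*13 + 1, 13 = 13*1).
Back-substituting, 53*(17) + 225*(-4) = 1.
Scale by 25: particular solution (425, -100); reduce m mod 225: (200, -47).
General solution: m = 200 + 225t, n = -47 - 53t for integer t.
-581 ≤ 200 + 225t ≤ 76 gives t ∈ [-3, -1], which is 3 values.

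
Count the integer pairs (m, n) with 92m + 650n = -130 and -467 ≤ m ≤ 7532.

gcd(650, 92) = 2.
By Bézout, 92·(106) + 650·(-15) = 2.
Particular solution: (260, -37).
General solution: m = 260 + 325t, n = -37 - 46t for integer t.
-467 ≤ 260 + 325t ≤ 7532 gives t ∈ [-2, 22], which is 25 values.

25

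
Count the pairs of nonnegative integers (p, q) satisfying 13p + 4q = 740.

15

gcd(13, 4) = 1  (13 = 3×4 + 1, 4 = 4×1).
Back-substituting, 13×(1) + 4×(-3) = 1.
Scale by 740: one solution is (740, -2220). Reduce p mod 4: (0, 185).
General: p = 0 + 4t, q = 185 - 13t.
p ≥ 0 ⇒ t ≥ 0; q ≥ 0 ⇒ t ≤ 14. So t ∈ [0, 14]: 15 solutions.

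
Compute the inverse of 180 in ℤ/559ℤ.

500

gcd(559, 180) = 1.
By Bézout, 180·(-59) + 559·(19) = 1.
So 180·-59 ≡ 1 (mod 559), and -59 mod 559 = 500.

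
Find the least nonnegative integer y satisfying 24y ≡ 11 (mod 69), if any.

gcd(69, 24):
  69 = 2*24 + 21
  24 = 1*21 + 3
  21 = 7*3
so gcd(69, 24) = 3.
3 does not divide 11, so the congruence has no solution.

no solution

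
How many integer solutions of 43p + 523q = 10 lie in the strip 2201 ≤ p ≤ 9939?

15

gcd(523, 43) = 1.
By Bézout, 43·(73) + 523·(-6) = 1.
Particular solution: (207, -17).
General solution: p = 207 + 523t, q = -17 - 43t for integer t.
2201 ≤ 207 + 523t ≤ 9939 gives t ∈ [4, 18], which is 15 values.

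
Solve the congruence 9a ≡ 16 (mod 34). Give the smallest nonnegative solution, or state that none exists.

gcd(34, 9):
  34 = 3*9 + 7
  9 = 1*7 + 2
  7 = 3*2 + 1
  2 = 2*1
so gcd(34, 9) = 1.
1 divides 16, so solutions exist.
Back-substitute for Bézout coefficients:
  1 = 7 - 3*2
  ... = 9*(-15) + 34*(4)
So 9*(-15) ≡ 1 (mod 34); multiply by 16: a ≡ -240 (mod 34).
Smallest nonnegative: a = -240 mod 34 = 32.

32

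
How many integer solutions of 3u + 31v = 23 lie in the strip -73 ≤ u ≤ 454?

17

gcd(31, 3) = 1.
By Bézout, 3×(-10) + 31×(1) = 1.
Particular solution: (18, -1).
General solution: u = 18 + 31t, v = -1 - 3t for integer t.
-73 ≤ 18 + 31t ≤ 454 gives t ∈ [-2, 14], which is 17 values.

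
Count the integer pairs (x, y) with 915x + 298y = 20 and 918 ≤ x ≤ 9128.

27

gcd(915, 298):
  915 = 3*298 + 21
  298 = 14*21 + 4
  21 = 5*4 + 1
  4 = 4*1
so gcd(915, 298) = 1.
Back-substitute for Bézout coefficients:
  1 = 21 - 5*4
  ... = 915*(71) + 298*(-218)
Scale by 20: particular solution (1420, -4360); reduce x mod 298: (228, -700).
General solution: x = 228 + 298t, y = -700 - 915t for integer t.
918 ≤ 228 + 298t ≤ 9128 gives t ∈ [3, 29], which is 27 values.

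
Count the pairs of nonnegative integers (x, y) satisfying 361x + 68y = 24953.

gcd(361, 68) = 1  (361 = 5*68 + 21, 68 = 3*21 + 5, 21 = 4*5 + 1, 5 = 5*1).
Back-substituting, 361*(13) + 68*(-69) = 1.
Scale by 24953: one solution is (324389, -1721757). Reduce x mod 68: (29, 213).
General: x = 29 + 68t, y = 213 - 361t.
x ≥ 0 ⇒ t ≥ 0; y ≥ 0 ⇒ t ≤ 0. So t ∈ [0, 0]: 1 solution.

1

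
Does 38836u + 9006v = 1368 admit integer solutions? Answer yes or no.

gcd(38836, 9006):
  38836 = 4×9006 + 2812
  9006 = 3×2812 + 570
  2812 = 4×570 + 532
  570 = 1×532 + 38
  532 = 14×38
so gcd(38836, 9006) = 38.
38 divides 1368, so integer solutions exist.

yes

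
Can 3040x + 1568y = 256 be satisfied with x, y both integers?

gcd(3040, 1568) = 32  (3040 = 1*1568 + 1472, 1568 = 1*1472 + 96, 1472 = 15*96 + 32, 96 = 3*32).
32 divides 256, so integer solutions exist.

yes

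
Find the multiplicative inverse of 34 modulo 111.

49

gcd(111, 34):
  111 = 3*34 + 9
  34 = 3*9 + 7
  9 = 1*7 + 2
  7 = 3*2 + 1
  2 = 2*1
so gcd(111, 34) = 1.
Back-substitute for Bézout coefficients:
  1 = 7 - 3*2
  ... = 34*(49) + 111*(-15)
So 34*49 ≡ 1 (mod 111), and 49 mod 111 = 49.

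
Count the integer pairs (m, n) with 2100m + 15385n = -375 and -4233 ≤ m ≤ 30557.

gcd(15385, 2100) = 5  (15385 = 7×2100 + 685, 2100 = 3×685 + 45, 685 = 15×45 + 10, 45 = 4×10 + 5, 10 = 2×5).
Back-substituting, 2100×(1370) + 15385×(-187) = 5.
Scale by -75: particular solution (-102750, 14025); reduce m mod 3077: (1868, -255).
General solution: m = 1868 + 3077t, n = -255 - 420t for integer t.
-4233 ≤ 1868 + 3077t ≤ 30557 gives t ∈ [-1, 9], which is 11 values.

11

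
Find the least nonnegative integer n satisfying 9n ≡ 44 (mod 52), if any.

28

gcd(52, 9) = 1  (52 = 5·9 + 7, 9 = 1·7 + 2, 7 = 3·2 + 1, 2 = 2·1).
1 divides 44, so solutions exist.
Back-substituting, 9·(-23) + 52·(4) = 1.
So 9·(-23) ≡ 1 (mod 52); multiply by 44: n ≡ -1012 (mod 52).
Smallest nonnegative: n = -1012 mod 52 = 28.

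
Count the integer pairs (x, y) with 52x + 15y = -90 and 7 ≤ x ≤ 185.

gcd(52, 15) = 1.
By Bézout, 52*(-2) + 15*(7) = 1.
Particular solution: (0, -6).
General solution: x = 0 + 15t, y = -6 - 52t for integer t.
7 ≤ 0 + 15t ≤ 185 gives t ∈ [1, 12], which is 12 values.

12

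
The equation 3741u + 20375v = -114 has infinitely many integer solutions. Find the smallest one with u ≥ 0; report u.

9346

gcd(20375, 3741):
  20375 = 5×3741 + 1670
  3741 = 2×1670 + 401
  1670 = 4×401 + 66
  401 = 6×66 + 5
  66 = 13×5 + 1
  5 = 5×1
so gcd(20375, 3741) = 1.
1 divides -114, so solutions exist.
Back-substitute for Bézout coefficients:
  1 = 66 - 13×5
  ... = 3741×(-4014) + 20375×(737)
Scale by -114/1 = -114: (u₀, v₀) = (457596, -84018).
General solution: u = 457596 + 20375t, v = -84018 - 3741t for integer t.
u ≥ 0: smallest is 457596 mod 20375 = 9346 (at t = -22), with v = -1716.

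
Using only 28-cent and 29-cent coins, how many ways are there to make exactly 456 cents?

Need nonnegative integers with 28j + 29k = 456.
gcd(28, 29) = 1, and 28·(-1) + 29·(1) = 1.
So (j₀, k₀) = (-456, 456); general j = -456 + 29t, k = 456 - 28t.
j ≥ 0 ⇒ t ≥ 16; k ≥ 0 ⇒ t ≤ 16. That's 1 value of t.

1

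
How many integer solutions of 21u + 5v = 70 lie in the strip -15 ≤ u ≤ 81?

20

gcd(21, 5) = 1  (21 = 4·5 + 1, 5 = 5·1).
Back-substituting, 21·(1) + 5·(-4) = 1.
Scale by 70: particular solution (70, -280); reduce u mod 5: (0, 14).
General solution: u = 0 + 5t, v = 14 - 21t for integer t.
-15 ≤ 0 + 5t ≤ 81 gives t ∈ [-3, 16], which is 20 values.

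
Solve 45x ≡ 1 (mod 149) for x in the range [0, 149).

53

gcd(149, 45):
  149 = 3×45 + 14
  45 = 3×14 + 3
  14 = 4×3 + 2
  3 = 1×2 + 1
  2 = 2×1
so gcd(149, 45) = 1.
Back-substitute for Bézout coefficients:
  1 = 3 - 1×2
  ... = 45×(53) + 149×(-16)
So 45×53 ≡ 1 (mod 149), and 53 mod 149 = 53.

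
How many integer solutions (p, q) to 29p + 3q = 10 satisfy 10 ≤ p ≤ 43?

gcd(29, 3) = 1.
By Bézout, 29·(-1) + 3·(10) = 1.
Particular solution: (2, -16).
General solution: p = 2 + 3t, q = -16 - 29t for integer t.
10 ≤ 2 + 3t ≤ 43 gives t ∈ [3, 13], which is 11 values.

11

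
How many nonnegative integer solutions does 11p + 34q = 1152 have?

gcd(34, 11) = 1  (34 = 3·11 + 1, 11 = 11·1).
Back-substituting, 11·(-3) + 34·(1) = 1.
Scale by 1152: one solution is (-3456, 1152). Reduce p mod 34: (12, 30).
General: p = 12 + 34t, q = 30 - 11t.
p ≥ 0 ⇒ t ≥ 0; q ≥ 0 ⇒ t ≤ 2. So t ∈ [0, 2]: 3 solutions.

3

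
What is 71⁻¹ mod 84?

gcd(84, 71) = 1  (84 = 1×71 + 13, 71 = 5×13 + 6, 13 = 2×6 + 1, 6 = 6×1).
Back-substituting, 71×(-13) + 84×(11) = 1.
So 71×-13 ≡ 1 (mod 84), and -13 mod 84 = 71.

71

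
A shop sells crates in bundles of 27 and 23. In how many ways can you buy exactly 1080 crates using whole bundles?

Need nonnegative integers with 27j + 23k = 1080.
gcd(27, 23) = 1, and 27·(6) + 23·(-7) = 1.
So (j₀, k₀) = (6480, -7560); general j = 6480 + 23t, k = -7560 - 27t.
j ≥ 0 ⇒ t ≥ -281; k ≥ 0 ⇒ t ≤ -280. That's 2 values of t.

2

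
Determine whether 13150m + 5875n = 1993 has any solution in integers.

no

gcd(13150, 5875) = 25.
25 does not divide 1993 (remainder 18), so no integer solutions.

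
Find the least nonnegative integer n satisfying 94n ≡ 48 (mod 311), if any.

113

gcd(311, 94) = 1  (311 = 3*94 + 29, 94 = 3*29 + 7, 29 = 4*7 + 1, 7 = 7*1).
1 divides 48, so solutions exist.
Back-substituting, 94*(-43) + 311*(13) = 1.
So 94*(-43) ≡ 1 (mod 311); multiply by 48: n ≡ -2064 (mod 311).
Smallest nonnegative: n = -2064 mod 311 = 113.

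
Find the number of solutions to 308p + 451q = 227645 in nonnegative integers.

gcd(451, 308) = 11.
By Bézout, 308×(-19) + 451×(13) = 11.
One solution: (26, 487).
General: p = 26 + 41t, q = 487 - 28t.
p ≥ 0 ⇒ t ≥ 0; q ≥ 0 ⇒ t ≤ 17. So t ∈ [0, 17]: 18 solutions.

18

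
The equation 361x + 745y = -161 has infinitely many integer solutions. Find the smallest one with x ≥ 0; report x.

14

gcd(745, 361) = 1.
1 divides -161, so solutions exist.
By Bézout, 361·(-324) + 745·(157) = 1.
Scale by -161/1 = -161: (x₀, y₀) = (52164, -25277).
General solution: x = 52164 + 745t, y = -25277 - 361t for integer t.
x ≥ 0: smallest is 52164 mod 745 = 14 (at t = -70), with y = -7.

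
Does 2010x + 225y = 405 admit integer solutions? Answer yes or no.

gcd(2010, 225) = 15.
15 divides 405, so integer solutions exist.

yes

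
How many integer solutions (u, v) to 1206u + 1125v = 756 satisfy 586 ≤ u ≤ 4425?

30

gcd(1206, 1125):
  1206 = 1·1125 + 81
  1125 = 13·81 + 72
  81 = 1·72 + 9
  72 = 8·9
so gcd(1206, 1125) = 9.
Back-substitute for Bézout coefficients:
  9 = 81 - 1·72
  ... = 1206·(14) + 1125·(-15)
Scale by 84: particular solution (1176, -1260); reduce u mod 125: (51, -54).
General solution: u = 51 + 125t, v = -54 - 134t for integer t.
586 ≤ 51 + 125t ≤ 4425 gives t ∈ [5, 34], which is 30 values.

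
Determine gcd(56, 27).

gcd(56, 27):
  56 = 2×27 + 2
  27 = 13×2 + 1
  2 = 2×1
so gcd(56, 27) = 1.

1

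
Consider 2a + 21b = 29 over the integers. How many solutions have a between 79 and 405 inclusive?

gcd(21, 2) = 1  (21 = 10×2 + 1, 2 = 2×1).
Back-substituting, 2×(-10) + 21×(1) = 1.
Scale by 29: particular solution (-290, 29); reduce a mod 21: (4, 1).
General solution: a = 4 + 21t, b = 1 - 2t for integer t.
79 ≤ 4 + 21t ≤ 405 gives t ∈ [4, 19], which is 16 values.

16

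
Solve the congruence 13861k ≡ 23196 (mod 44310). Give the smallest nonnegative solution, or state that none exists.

gcd(44310, 13861) = 1.
1 divides 23196, so solutions exist.
By Bézout, 13861·(2941) + 44310·(-920) = 1.
So 13861·(2941) ≡ 1 (mod 44310); multiply by 23196: k ≡ 68219436 (mod 44310).
Smallest nonnegative: k = 68219436 mod 44310 = 26346.

26346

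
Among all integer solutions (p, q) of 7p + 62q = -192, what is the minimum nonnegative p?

8

gcd(62, 7) = 1  (62 = 8*7 + 6, 7 = 1*6 + 1, 6 = 6*1).
1 divides -192, so solutions exist.
Back-substituting, 7*(9) + 62*(-1) = 1.
Scale by -192/1 = -192: (p₀, q₀) = (-1728, 192).
General solution: p = -1728 + 62t, q = 192 - 7t for integer t.
p ≥ 0: smallest is -1728 mod 62 = 8 (at t = 28), with q = -4.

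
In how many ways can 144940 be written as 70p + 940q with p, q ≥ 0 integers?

22

gcd(940, 70) = 10.
By Bézout, 70·(27) + 940·(-2) = 10.
One solution: (16, 153).
General: p = 16 + 94t, q = 153 - 7t.
p ≥ 0 ⇒ t ≥ 0; q ≥ 0 ⇒ t ≤ 21. So t ∈ [0, 21]: 22 solutions.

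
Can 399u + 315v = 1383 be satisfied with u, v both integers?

no

gcd(399, 315):
  399 = 1·315 + 84
  315 = 3·84 + 63
  84 = 1·63 + 21
  63 = 3·21
so gcd(399, 315) = 21.
21 does not divide 1383 (remainder 18), so no integer solutions.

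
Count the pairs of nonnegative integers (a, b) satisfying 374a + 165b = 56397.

10

gcd(374, 165):
  374 = 2×165 + 44
  165 = 3×44 + 33
  44 = 1×33 + 11
  33 = 3×11
so gcd(374, 165) = 11.
Back-substitute for Bézout coefficients:
  11 = 44 - 1×33
  ... = 374×(4) + 165×(-9)
Scale by 5127: one solution is (20508, -46143). Reduce a mod 15: (3, 335).
General: a = 3 + 15t, b = 335 - 34t.
a ≥ 0 ⇒ t ≥ 0; b ≥ 0 ⇒ t ≤ 9. So t ∈ [0, 9]: 10 solutions.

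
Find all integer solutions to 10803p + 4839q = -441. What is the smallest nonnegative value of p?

gcd(10803, 4839) = 3.
3 divides -441, so solutions exist.
By Bézout, 10803×(314) + 4839×(-701) = 3.
Scale by -441/3 = -147: (p₀, q₀) = (-46158, 103047).
General solution: p = -46158 + 1613t, q = 103047 - 3601t for integer t.
p ≥ 0: smallest is -46158 mod 1613 = 619 (at t = 29), with q = -1382.

619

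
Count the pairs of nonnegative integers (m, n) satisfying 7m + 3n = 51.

gcd(7, 3) = 1  (7 = 2*3 + 1, 3 = 3*1).
Back-substituting, 7*(1) + 3*(-2) = 1.
Scale by 51: one solution is (51, -102). Reduce m mod 3: (0, 17).
General: m = 0 + 3t, n = 17 - 7t.
m ≥ 0 ⇒ t ≥ 0; n ≥ 0 ⇒ t ≤ 2. So t ∈ [0, 2]: 3 solutions.

3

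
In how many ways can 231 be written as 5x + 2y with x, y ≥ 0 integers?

gcd(5, 2) = 1.
By Bézout, 5×(1) + 2×(-2) = 1.
One solution: (1, 113).
General: x = 1 + 2t, y = 113 - 5t.
x ≥ 0 ⇒ t ≥ 0; y ≥ 0 ⇒ t ≤ 22. So t ∈ [0, 22]: 23 solutions.

23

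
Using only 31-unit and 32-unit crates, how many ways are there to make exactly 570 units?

1

Need nonnegative integers with 31j + 32k = 570.
gcd(31, 32) = 1, and 31·(-1) + 32·(1) = 1.
So (j₀, k₀) = (-570, 570); general j = -570 + 32t, k = 570 - 31t.
j ≥ 0 ⇒ t ≥ 18; k ≥ 0 ⇒ t ≤ 18. That's 1 value of t.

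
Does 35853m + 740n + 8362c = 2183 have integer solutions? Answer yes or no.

yes

gcd(35853, 740) = 37.
gcd(37, 8362) = 37.
37 divides 2183, so integer solutions exist.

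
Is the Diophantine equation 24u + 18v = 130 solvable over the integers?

gcd(24, 18) = 6  (24 = 1×18 + 6, 18 = 3×6).
6 does not divide 130 (remainder 4), so no integer solutions.

no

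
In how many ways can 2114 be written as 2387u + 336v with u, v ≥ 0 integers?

0

gcd(2387, 336) = 7  (2387 = 7*336 + 35, 336 = 9*35 + 21, 35 = 1*21 + 14, 21 = 1*14 + 7, 14 = 2*7).
Back-substituting, 2387*(-19) + 336*(135) = 7.
Scale by 302: one solution is (-5738, 40770). Reduce u mod 48: (22, -150).
General: u = 22 + 48t, v = -150 - 341t.
u ≥ 0 ⇒ t ≥ 0; v ≥ 0 ⇒ t ≤ -1. So t ∈ [0, -1]: 0 solutions.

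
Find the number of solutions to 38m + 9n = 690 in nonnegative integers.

2

gcd(38, 9) = 1.
By Bézout, 38·(-4) + 9·(17) = 1.
One solution: (3, 64).
General: m = 3 + 9t, n = 64 - 38t.
m ≥ 0 ⇒ t ≥ 0; n ≥ 0 ⇒ t ≤ 1. So t ∈ [0, 1]: 2 solutions.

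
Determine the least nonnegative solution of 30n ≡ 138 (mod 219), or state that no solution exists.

gcd(219, 30):
  219 = 7·30 + 9
  30 = 3·9 + 3
  9 = 3·3
so gcd(219, 30) = 3.
3 divides 138, so solutions exist.
Back-substitute for Bézout coefficients:
  3 = 30 - 3·9
  ... = 30·(22) + 219·(-3)
So 30·(22) ≡ 3 (mod 219); multiply by 46: n ≡ 1012 (mod 73).
Smallest nonnegative: n = 1012 mod 73 = 63.

63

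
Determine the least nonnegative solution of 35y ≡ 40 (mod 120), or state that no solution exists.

gcd(120, 35):
  120 = 3*35 + 15
  35 = 2*15 + 5
  15 = 3*5
so gcd(120, 35) = 5.
5 divides 40, so solutions exist.
Back-substitute for Bézout coefficients:
  5 = 35 - 2*15
  ... = 35*(7) + 120*(-2)
So 35*(7) ≡ 5 (mod 120); multiply by 8: y ≡ 56 (mod 24).
Smallest nonnegative: y = 56 mod 24 = 8.

8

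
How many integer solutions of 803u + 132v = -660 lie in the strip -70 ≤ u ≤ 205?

23

gcd(803, 132):
  803 = 6·132 + 11
  132 = 12·11
so gcd(803, 132) = 11.
Back-substitute for Bézout coefficients:
  11 = 803 - 6·132
  ... = 803·(1) + 132·(-6)
Scale by -60: particular solution (-60, 360); reduce u mod 12: (0, -5).
General solution: u = 0 + 12t, v = -5 - 73t for integer t.
-70 ≤ 0 + 12t ≤ 205 gives t ∈ [-5, 17], which is 23 values.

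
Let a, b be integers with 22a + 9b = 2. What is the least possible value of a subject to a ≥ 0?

gcd(22, 9) = 1  (22 = 2·9 + 4, 9 = 2·4 + 1, 4 = 4·1).
1 divides 2, so solutions exist.
Back-substituting, 22·(-2) + 9·(5) = 1.
Scale by 2/1 = 2: (a₀, b₀) = (-4, 10).
General solution: a = -4 + 9t, b = 10 - 22t for integer t.
a ≥ 0: smallest is -4 mod 9 = 5 (at t = 1), with b = -12.

5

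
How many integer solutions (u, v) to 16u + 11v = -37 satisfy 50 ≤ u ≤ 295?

gcd(16, 11) = 1.
By Bézout, 16*(-2) + 11*(3) = 1.
Particular solution: (8, -15).
General solution: u = 8 + 11t, v = -15 - 16t for integer t.
50 ≤ 8 + 11t ≤ 295 gives t ∈ [4, 26], which is 23 values.

23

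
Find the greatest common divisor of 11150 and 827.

gcd(11150, 827):
  11150 = 13×827 + 399
  827 = 2×399 + 29
  399 = 13×29 + 22
  29 = 1×22 + 7
  22 = 3×7 + 1
  7 = 7×1
so gcd(11150, 827) = 1.

1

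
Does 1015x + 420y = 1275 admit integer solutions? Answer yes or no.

gcd(1015, 420):
  1015 = 2*420 + 175
  420 = 2*175 + 70
  175 = 2*70 + 35
  70 = 2*35
so gcd(1015, 420) = 35.
35 does not divide 1275 (remainder 15), so no integer solutions.

no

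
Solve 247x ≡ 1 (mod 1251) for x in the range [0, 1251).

gcd(1251, 247):
  1251 = 5·247 + 16
  247 = 15·16 + 7
  16 = 2·7 + 2
  7 = 3·2 + 1
  2 = 2·1
so gcd(1251, 247) = 1.
Back-substitute for Bézout coefficients:
  1 = 7 - 3·2
  ... = 247·(547) + 1251·(-108)
So 247·547 ≡ 1 (mod 1251), and 547 mod 1251 = 547.

547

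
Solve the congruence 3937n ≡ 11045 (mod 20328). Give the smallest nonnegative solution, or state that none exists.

gcd(20328, 3937) = 1  (20328 = 5*3937 + 643, 3937 = 6*643 + 79, 643 = 8*79 + 11, 79 = 7*11 + 2, 11 = 5*2 + 1, 2 = 2*1).
1 divides 11045, so solutions exist.
Back-substituting, 3937*(-9263) + 20328*(1794) = 1.
So 3937*(-9263) ≡ 1 (mod 20328); multiply by 11045: n ≡ -102309835 (mod 20328).
Smallest nonnegative: n = -102309835 mod 20328 = 989.

989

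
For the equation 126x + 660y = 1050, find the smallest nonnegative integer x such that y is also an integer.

45

gcd(660, 126):
  660 = 5*126 + 30
  126 = 4*30 + 6
  30 = 5*6
so gcd(660, 126) = 6.
6 divides 1050, so solutions exist.
Back-substitute for Bézout coefficients:
  6 = 126 - 4*30
  ... = 126*(21) + 660*(-4)
Scale by 1050/6 = 175: (x₀, y₀) = (3675, -700).
General solution: x = 3675 + 110t, y = -700 - 21t for integer t.
x ≥ 0: smallest is 3675 mod 110 = 45 (at t = -33), with y = -7.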